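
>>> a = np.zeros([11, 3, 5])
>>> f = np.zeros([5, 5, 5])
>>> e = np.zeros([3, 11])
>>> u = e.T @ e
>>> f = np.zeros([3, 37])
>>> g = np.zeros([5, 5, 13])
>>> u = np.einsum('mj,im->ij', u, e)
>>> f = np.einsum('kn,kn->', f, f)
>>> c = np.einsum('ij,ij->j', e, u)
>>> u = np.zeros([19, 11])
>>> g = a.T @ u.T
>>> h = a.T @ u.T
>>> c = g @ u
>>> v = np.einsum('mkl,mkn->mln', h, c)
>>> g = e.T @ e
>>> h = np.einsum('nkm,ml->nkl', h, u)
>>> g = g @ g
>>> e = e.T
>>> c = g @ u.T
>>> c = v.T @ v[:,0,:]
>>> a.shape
(11, 3, 5)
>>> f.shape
()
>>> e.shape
(11, 3)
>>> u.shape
(19, 11)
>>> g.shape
(11, 11)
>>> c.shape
(11, 19, 11)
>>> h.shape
(5, 3, 11)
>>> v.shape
(5, 19, 11)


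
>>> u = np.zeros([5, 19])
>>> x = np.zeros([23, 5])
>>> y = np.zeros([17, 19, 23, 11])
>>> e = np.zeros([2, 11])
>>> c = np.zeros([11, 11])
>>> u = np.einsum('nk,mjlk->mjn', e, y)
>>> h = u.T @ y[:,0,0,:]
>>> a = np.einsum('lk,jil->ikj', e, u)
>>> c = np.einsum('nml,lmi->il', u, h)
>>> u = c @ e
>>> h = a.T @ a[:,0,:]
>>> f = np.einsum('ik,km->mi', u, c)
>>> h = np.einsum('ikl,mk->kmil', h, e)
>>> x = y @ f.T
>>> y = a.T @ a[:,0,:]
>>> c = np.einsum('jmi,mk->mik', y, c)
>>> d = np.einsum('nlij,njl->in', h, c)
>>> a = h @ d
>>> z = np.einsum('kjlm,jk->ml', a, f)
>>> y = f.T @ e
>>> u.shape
(11, 11)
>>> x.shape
(17, 19, 23, 2)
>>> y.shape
(11, 11)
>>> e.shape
(2, 11)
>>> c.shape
(11, 17, 2)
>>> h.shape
(11, 2, 17, 17)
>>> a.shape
(11, 2, 17, 11)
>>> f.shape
(2, 11)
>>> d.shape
(17, 11)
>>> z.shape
(11, 17)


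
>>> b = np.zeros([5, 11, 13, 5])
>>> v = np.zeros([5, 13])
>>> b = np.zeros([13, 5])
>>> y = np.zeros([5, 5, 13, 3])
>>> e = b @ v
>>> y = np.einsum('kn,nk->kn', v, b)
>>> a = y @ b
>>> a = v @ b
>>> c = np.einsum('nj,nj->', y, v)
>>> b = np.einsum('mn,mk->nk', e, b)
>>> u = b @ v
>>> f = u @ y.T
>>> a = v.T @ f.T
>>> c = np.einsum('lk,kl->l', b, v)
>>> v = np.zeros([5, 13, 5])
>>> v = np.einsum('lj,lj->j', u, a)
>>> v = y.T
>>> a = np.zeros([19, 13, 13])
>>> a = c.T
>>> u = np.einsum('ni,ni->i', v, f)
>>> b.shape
(13, 5)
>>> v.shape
(13, 5)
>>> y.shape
(5, 13)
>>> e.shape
(13, 13)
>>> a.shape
(13,)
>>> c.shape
(13,)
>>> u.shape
(5,)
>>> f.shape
(13, 5)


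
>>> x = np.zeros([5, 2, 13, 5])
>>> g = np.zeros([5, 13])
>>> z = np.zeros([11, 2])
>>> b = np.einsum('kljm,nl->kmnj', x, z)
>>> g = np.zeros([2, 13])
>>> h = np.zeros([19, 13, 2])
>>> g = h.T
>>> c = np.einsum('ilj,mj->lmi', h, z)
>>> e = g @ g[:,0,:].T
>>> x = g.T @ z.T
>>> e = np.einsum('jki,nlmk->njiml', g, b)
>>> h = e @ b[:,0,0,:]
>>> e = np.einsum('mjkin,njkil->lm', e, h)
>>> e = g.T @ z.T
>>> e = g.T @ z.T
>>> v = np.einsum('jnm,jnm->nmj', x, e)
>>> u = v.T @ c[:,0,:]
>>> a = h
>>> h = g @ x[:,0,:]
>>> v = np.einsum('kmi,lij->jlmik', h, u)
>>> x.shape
(19, 13, 11)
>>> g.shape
(2, 13, 19)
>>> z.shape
(11, 2)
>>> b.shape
(5, 5, 11, 13)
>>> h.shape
(2, 13, 11)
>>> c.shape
(13, 11, 19)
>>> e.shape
(19, 13, 11)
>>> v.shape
(19, 19, 13, 11, 2)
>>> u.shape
(19, 11, 19)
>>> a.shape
(5, 2, 19, 11, 13)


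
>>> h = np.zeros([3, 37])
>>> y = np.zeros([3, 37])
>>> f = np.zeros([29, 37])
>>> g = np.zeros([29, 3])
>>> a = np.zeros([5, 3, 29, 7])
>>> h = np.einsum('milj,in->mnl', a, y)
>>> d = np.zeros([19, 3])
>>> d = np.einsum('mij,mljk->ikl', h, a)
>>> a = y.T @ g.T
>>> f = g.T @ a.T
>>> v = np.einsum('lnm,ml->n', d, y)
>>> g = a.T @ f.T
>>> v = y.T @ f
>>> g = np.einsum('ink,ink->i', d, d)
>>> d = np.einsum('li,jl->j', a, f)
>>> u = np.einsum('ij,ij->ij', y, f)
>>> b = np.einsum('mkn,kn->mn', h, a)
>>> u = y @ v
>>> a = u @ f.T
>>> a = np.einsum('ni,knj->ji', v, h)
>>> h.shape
(5, 37, 29)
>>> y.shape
(3, 37)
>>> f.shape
(3, 37)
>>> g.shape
(37,)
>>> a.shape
(29, 37)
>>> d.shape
(3,)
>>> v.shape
(37, 37)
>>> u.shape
(3, 37)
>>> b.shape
(5, 29)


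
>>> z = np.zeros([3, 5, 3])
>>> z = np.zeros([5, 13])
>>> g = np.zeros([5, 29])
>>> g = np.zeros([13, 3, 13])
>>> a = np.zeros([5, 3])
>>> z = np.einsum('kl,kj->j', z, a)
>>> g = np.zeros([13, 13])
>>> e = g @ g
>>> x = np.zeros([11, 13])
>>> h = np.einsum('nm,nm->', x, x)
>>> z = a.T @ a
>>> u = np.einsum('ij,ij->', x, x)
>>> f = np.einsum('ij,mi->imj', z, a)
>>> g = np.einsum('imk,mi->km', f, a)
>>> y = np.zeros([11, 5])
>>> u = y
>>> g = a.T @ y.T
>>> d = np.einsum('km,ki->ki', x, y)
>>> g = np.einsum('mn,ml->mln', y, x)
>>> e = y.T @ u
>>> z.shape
(3, 3)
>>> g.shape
(11, 13, 5)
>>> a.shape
(5, 3)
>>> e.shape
(5, 5)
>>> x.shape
(11, 13)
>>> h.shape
()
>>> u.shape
(11, 5)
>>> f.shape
(3, 5, 3)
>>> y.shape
(11, 5)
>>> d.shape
(11, 5)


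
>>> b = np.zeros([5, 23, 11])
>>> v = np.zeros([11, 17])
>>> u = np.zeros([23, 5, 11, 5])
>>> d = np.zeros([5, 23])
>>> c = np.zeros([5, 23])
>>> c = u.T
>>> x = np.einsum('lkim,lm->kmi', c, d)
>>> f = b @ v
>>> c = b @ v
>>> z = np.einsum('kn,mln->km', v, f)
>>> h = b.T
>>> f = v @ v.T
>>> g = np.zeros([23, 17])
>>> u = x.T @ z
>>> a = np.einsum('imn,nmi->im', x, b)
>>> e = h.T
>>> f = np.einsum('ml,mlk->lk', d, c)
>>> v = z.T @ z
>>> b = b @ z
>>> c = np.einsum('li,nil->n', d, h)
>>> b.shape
(5, 23, 5)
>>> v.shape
(5, 5)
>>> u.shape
(5, 23, 5)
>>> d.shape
(5, 23)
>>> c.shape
(11,)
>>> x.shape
(11, 23, 5)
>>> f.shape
(23, 17)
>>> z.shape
(11, 5)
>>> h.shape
(11, 23, 5)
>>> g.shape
(23, 17)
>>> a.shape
(11, 23)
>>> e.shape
(5, 23, 11)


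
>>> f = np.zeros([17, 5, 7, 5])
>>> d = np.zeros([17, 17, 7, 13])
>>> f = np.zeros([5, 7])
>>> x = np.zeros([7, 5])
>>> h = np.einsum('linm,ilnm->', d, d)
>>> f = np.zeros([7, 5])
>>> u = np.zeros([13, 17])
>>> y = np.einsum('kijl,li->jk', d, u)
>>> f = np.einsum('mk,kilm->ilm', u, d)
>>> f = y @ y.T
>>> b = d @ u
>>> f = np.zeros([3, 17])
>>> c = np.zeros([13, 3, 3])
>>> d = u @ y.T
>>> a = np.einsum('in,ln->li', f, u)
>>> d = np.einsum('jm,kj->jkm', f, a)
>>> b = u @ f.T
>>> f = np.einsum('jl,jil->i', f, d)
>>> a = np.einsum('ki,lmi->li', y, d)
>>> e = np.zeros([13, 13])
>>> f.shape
(13,)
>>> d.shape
(3, 13, 17)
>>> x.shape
(7, 5)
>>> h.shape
()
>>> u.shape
(13, 17)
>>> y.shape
(7, 17)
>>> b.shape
(13, 3)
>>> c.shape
(13, 3, 3)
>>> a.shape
(3, 17)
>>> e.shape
(13, 13)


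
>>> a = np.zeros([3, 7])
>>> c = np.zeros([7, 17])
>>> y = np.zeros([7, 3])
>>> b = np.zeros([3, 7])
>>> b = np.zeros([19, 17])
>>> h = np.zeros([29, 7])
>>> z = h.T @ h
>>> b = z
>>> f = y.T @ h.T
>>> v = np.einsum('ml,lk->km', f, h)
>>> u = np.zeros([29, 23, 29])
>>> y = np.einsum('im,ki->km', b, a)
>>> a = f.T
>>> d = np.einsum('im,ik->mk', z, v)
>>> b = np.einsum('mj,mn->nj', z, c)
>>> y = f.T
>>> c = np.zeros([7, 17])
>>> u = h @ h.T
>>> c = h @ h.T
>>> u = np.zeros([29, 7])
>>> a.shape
(29, 3)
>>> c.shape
(29, 29)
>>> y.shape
(29, 3)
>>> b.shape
(17, 7)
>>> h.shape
(29, 7)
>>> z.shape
(7, 7)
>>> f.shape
(3, 29)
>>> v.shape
(7, 3)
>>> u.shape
(29, 7)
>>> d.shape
(7, 3)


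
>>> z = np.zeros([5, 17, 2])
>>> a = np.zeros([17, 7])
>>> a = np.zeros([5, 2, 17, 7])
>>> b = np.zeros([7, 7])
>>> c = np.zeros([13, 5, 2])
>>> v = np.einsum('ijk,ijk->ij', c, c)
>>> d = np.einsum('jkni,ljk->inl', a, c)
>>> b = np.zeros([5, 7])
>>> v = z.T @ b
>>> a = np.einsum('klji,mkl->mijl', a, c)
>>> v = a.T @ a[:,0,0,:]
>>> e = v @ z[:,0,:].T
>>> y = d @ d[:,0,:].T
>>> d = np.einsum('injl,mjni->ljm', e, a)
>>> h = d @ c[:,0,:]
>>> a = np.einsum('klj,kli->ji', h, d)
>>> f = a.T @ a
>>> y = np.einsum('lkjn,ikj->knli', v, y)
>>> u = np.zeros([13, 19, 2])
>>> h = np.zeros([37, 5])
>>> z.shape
(5, 17, 2)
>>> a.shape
(2, 13)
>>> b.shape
(5, 7)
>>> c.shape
(13, 5, 2)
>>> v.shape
(2, 17, 7, 2)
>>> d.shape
(5, 7, 13)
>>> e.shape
(2, 17, 7, 5)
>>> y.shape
(17, 2, 2, 7)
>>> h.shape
(37, 5)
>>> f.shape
(13, 13)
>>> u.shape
(13, 19, 2)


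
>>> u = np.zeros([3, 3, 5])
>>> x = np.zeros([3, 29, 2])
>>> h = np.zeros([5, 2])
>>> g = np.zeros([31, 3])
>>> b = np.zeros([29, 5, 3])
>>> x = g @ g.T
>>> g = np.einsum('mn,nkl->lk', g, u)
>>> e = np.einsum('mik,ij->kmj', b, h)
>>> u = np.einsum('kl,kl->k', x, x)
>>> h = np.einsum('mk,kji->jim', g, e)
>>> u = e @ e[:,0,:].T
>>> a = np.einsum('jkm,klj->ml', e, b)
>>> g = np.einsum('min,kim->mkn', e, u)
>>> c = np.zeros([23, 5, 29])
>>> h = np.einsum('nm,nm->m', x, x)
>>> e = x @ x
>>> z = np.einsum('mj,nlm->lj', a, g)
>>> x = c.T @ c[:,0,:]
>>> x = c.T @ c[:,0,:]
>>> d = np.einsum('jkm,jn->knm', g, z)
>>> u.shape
(3, 29, 3)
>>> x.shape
(29, 5, 29)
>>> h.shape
(31,)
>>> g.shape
(3, 3, 2)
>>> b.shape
(29, 5, 3)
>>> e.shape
(31, 31)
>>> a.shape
(2, 5)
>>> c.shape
(23, 5, 29)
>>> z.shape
(3, 5)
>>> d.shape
(3, 5, 2)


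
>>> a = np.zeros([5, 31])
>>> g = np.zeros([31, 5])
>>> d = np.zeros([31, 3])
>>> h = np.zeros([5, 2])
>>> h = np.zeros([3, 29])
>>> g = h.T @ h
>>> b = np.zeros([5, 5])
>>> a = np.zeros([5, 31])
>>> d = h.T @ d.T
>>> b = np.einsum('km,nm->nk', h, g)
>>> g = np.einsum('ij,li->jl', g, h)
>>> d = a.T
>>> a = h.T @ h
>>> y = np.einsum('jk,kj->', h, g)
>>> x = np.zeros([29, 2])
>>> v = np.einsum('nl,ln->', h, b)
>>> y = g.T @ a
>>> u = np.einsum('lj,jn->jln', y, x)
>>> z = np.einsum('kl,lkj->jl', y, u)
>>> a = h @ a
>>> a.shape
(3, 29)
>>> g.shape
(29, 3)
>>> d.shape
(31, 5)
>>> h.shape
(3, 29)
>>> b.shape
(29, 3)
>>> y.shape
(3, 29)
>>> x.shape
(29, 2)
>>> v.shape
()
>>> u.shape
(29, 3, 2)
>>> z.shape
(2, 29)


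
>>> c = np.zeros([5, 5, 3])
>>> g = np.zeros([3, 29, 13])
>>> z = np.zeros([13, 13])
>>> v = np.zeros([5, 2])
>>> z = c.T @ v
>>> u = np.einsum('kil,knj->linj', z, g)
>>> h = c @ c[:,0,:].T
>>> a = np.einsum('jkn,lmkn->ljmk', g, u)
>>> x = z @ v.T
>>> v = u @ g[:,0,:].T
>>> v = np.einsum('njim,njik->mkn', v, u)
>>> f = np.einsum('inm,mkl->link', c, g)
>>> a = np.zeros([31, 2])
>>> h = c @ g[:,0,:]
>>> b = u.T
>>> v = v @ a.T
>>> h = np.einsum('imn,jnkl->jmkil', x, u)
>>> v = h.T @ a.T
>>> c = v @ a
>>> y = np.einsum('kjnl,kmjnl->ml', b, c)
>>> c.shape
(13, 3, 29, 5, 2)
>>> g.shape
(3, 29, 13)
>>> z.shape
(3, 5, 2)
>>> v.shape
(13, 3, 29, 5, 31)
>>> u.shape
(2, 5, 29, 13)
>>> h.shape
(2, 5, 29, 3, 13)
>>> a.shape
(31, 2)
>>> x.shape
(3, 5, 5)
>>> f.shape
(13, 5, 5, 29)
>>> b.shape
(13, 29, 5, 2)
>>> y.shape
(3, 2)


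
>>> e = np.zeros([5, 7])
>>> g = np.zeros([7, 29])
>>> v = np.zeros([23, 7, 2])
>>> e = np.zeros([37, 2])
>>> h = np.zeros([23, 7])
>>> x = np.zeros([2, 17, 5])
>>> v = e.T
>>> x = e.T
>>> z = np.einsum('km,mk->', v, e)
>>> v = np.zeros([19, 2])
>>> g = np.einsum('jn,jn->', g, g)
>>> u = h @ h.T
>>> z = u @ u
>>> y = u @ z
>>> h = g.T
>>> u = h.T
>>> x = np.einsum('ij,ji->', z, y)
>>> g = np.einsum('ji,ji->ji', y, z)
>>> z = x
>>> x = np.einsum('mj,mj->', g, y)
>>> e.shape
(37, 2)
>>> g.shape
(23, 23)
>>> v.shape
(19, 2)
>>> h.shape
()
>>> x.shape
()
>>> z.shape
()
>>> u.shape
()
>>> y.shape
(23, 23)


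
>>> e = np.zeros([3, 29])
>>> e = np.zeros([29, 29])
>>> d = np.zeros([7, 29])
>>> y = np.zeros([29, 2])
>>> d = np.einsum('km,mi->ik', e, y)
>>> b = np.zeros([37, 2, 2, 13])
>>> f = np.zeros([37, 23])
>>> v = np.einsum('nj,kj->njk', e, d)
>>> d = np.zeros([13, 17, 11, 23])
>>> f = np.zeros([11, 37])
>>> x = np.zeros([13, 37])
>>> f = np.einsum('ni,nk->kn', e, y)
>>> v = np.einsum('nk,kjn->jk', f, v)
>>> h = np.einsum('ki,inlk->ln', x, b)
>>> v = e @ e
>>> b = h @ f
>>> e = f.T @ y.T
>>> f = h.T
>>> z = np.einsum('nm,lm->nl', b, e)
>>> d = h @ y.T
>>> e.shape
(29, 29)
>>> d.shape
(2, 29)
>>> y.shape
(29, 2)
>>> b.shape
(2, 29)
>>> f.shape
(2, 2)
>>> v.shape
(29, 29)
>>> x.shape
(13, 37)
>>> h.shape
(2, 2)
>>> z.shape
(2, 29)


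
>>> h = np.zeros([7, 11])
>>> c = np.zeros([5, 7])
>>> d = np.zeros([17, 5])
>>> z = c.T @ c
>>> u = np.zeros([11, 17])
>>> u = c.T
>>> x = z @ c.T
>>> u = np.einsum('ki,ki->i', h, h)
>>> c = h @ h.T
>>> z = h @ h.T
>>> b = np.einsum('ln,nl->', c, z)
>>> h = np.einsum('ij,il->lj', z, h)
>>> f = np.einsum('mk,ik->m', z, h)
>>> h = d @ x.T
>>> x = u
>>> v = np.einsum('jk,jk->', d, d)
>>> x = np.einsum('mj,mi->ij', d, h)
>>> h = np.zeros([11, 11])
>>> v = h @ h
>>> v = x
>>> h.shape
(11, 11)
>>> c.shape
(7, 7)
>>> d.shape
(17, 5)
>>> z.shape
(7, 7)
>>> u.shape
(11,)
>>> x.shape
(7, 5)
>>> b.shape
()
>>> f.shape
(7,)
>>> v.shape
(7, 5)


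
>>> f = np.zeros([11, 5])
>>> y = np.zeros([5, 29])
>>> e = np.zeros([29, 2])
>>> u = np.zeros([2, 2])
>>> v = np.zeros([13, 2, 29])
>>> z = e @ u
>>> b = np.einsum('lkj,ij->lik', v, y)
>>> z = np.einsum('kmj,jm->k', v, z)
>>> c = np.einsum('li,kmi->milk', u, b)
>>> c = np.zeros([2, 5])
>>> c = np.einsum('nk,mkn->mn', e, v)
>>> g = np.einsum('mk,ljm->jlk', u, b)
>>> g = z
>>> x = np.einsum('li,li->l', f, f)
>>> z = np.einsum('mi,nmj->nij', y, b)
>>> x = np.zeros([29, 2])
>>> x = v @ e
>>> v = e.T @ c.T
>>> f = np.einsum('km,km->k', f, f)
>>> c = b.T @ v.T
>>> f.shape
(11,)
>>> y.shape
(5, 29)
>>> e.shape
(29, 2)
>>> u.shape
(2, 2)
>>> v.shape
(2, 13)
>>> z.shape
(13, 29, 2)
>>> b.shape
(13, 5, 2)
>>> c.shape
(2, 5, 2)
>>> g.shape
(13,)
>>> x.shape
(13, 2, 2)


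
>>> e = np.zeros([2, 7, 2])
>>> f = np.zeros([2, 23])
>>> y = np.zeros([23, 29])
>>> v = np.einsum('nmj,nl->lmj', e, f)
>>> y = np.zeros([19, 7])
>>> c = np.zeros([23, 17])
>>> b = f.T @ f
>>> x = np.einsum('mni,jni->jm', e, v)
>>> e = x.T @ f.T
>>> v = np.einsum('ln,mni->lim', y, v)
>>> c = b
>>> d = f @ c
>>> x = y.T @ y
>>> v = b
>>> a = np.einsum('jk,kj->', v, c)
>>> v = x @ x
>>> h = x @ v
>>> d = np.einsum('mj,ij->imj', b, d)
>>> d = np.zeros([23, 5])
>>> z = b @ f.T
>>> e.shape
(2, 2)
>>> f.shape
(2, 23)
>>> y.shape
(19, 7)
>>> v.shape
(7, 7)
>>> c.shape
(23, 23)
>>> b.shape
(23, 23)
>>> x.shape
(7, 7)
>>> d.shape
(23, 5)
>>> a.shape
()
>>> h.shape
(7, 7)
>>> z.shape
(23, 2)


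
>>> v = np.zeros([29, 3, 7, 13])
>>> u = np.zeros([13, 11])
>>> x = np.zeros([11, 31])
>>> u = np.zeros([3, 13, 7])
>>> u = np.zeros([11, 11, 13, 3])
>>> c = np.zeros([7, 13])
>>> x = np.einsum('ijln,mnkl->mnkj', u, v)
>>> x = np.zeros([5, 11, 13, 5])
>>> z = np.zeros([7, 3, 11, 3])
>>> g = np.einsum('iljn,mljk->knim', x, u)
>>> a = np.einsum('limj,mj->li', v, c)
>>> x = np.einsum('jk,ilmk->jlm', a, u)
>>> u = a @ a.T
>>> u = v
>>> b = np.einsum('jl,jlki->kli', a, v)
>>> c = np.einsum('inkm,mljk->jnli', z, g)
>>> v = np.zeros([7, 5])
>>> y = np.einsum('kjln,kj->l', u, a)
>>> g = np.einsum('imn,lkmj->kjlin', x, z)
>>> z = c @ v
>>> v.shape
(7, 5)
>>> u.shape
(29, 3, 7, 13)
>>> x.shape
(29, 11, 13)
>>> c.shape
(5, 3, 5, 7)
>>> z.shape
(5, 3, 5, 5)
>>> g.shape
(3, 3, 7, 29, 13)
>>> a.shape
(29, 3)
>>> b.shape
(7, 3, 13)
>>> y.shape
(7,)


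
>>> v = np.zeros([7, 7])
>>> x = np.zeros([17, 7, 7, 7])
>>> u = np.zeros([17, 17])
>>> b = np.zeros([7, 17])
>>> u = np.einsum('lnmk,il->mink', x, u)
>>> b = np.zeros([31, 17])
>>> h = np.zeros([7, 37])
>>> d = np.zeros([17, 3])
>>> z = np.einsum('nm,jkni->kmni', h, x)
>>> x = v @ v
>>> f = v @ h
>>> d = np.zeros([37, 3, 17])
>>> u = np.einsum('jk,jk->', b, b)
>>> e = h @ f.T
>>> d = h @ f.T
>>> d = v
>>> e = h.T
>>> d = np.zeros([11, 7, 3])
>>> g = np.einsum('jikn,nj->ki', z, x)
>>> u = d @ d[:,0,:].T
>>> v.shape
(7, 7)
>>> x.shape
(7, 7)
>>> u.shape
(11, 7, 11)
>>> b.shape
(31, 17)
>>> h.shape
(7, 37)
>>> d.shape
(11, 7, 3)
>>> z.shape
(7, 37, 7, 7)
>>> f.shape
(7, 37)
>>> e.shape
(37, 7)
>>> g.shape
(7, 37)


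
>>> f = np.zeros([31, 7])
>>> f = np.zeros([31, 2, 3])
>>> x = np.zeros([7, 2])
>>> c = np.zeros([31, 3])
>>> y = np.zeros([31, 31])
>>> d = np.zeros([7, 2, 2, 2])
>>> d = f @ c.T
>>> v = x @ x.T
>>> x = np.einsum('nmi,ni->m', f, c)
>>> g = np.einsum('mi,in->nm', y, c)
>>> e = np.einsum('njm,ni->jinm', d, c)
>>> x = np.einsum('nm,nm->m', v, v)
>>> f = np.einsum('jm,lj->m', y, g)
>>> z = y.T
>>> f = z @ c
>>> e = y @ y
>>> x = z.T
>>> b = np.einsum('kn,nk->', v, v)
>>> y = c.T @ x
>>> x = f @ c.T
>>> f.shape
(31, 3)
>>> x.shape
(31, 31)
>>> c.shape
(31, 3)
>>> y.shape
(3, 31)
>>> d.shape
(31, 2, 31)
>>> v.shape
(7, 7)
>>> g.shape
(3, 31)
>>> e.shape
(31, 31)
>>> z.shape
(31, 31)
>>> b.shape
()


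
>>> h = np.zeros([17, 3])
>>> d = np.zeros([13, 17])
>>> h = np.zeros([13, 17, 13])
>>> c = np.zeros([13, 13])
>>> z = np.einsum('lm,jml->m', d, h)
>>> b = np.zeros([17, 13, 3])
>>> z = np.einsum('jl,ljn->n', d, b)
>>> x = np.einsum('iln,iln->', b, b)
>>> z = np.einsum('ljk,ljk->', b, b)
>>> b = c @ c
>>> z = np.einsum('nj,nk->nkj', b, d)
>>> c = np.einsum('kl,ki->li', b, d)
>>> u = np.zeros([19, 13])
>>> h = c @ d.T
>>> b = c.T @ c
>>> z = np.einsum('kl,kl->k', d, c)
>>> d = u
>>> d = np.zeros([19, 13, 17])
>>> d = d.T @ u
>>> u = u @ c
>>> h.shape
(13, 13)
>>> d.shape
(17, 13, 13)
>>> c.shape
(13, 17)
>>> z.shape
(13,)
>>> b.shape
(17, 17)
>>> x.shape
()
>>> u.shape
(19, 17)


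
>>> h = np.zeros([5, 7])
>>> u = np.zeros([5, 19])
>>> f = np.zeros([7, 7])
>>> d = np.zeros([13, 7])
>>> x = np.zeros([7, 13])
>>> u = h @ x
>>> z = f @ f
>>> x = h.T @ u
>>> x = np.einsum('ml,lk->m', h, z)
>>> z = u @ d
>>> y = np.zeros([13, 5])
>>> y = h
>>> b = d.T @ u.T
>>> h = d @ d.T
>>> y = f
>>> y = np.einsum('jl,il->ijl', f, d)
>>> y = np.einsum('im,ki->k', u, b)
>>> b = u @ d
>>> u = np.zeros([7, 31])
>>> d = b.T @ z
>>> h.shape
(13, 13)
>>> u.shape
(7, 31)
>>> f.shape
(7, 7)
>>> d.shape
(7, 7)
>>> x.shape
(5,)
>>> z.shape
(5, 7)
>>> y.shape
(7,)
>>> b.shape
(5, 7)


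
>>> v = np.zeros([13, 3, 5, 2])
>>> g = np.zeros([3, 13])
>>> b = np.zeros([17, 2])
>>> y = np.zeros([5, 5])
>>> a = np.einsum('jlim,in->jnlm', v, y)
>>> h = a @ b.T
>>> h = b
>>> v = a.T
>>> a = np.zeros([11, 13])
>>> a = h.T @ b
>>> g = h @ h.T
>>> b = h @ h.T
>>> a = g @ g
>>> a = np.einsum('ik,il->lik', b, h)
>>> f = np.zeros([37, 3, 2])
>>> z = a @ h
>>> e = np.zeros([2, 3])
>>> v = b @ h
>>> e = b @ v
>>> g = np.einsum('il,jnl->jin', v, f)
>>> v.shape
(17, 2)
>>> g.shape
(37, 17, 3)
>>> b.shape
(17, 17)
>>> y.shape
(5, 5)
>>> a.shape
(2, 17, 17)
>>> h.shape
(17, 2)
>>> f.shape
(37, 3, 2)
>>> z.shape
(2, 17, 2)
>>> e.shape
(17, 2)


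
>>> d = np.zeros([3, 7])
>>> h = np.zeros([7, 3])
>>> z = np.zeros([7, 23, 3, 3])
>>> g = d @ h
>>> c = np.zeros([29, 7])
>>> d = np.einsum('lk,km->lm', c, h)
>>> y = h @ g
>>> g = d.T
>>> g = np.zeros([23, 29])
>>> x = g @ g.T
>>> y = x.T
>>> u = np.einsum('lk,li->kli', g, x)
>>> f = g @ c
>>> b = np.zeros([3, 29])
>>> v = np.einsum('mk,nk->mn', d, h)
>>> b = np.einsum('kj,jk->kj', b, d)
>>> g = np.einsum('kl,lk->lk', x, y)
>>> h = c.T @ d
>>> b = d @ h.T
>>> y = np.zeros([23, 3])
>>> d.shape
(29, 3)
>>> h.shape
(7, 3)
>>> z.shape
(7, 23, 3, 3)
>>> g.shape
(23, 23)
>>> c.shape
(29, 7)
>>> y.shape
(23, 3)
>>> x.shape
(23, 23)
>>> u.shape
(29, 23, 23)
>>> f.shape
(23, 7)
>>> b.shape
(29, 7)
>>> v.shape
(29, 7)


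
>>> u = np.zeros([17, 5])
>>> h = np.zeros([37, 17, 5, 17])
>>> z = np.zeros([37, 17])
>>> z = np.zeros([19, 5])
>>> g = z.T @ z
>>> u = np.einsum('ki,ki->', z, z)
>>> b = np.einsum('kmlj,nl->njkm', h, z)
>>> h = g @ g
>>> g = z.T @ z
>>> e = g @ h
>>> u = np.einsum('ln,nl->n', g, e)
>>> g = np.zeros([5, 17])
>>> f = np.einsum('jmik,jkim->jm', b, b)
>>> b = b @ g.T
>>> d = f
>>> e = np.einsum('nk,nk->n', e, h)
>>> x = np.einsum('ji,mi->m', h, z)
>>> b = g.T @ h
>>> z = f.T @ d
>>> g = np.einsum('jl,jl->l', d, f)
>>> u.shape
(5,)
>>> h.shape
(5, 5)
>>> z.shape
(17, 17)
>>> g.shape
(17,)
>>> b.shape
(17, 5)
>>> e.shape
(5,)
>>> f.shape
(19, 17)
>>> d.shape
(19, 17)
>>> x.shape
(19,)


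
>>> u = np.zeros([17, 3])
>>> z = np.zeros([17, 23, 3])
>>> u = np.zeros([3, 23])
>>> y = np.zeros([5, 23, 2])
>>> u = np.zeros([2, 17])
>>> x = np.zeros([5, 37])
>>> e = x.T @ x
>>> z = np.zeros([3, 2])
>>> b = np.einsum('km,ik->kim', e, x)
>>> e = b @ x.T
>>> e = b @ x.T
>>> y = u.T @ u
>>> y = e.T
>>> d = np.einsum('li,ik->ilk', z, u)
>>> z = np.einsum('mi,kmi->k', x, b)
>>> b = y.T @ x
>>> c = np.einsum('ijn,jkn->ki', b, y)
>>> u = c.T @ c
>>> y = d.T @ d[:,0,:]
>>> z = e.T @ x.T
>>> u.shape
(37, 37)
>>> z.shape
(5, 5, 5)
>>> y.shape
(17, 3, 17)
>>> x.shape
(5, 37)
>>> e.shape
(37, 5, 5)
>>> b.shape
(37, 5, 37)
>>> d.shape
(2, 3, 17)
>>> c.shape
(5, 37)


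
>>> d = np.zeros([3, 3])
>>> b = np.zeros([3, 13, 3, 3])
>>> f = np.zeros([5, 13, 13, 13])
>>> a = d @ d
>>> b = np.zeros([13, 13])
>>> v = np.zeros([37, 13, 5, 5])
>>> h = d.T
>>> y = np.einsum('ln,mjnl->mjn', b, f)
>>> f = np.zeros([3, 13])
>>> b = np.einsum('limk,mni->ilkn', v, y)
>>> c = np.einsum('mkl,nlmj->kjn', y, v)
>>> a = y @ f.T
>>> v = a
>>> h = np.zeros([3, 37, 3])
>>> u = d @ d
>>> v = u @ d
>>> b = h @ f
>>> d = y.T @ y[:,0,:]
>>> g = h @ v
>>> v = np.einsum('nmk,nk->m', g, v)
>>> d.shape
(13, 13, 13)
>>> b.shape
(3, 37, 13)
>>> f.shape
(3, 13)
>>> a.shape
(5, 13, 3)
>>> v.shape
(37,)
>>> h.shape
(3, 37, 3)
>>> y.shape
(5, 13, 13)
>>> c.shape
(13, 5, 37)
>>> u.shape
(3, 3)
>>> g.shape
(3, 37, 3)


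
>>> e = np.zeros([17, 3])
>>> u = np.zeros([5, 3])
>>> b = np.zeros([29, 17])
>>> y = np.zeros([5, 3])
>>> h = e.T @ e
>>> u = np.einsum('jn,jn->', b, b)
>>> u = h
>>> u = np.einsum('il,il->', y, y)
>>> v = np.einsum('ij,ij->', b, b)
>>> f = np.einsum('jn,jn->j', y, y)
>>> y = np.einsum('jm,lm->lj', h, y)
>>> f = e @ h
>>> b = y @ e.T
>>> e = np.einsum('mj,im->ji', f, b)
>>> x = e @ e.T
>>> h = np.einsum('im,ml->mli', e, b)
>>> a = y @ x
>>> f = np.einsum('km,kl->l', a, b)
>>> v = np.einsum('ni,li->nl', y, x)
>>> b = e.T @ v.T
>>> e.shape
(3, 5)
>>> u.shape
()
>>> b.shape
(5, 5)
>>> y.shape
(5, 3)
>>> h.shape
(5, 17, 3)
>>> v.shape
(5, 3)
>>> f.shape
(17,)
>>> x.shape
(3, 3)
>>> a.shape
(5, 3)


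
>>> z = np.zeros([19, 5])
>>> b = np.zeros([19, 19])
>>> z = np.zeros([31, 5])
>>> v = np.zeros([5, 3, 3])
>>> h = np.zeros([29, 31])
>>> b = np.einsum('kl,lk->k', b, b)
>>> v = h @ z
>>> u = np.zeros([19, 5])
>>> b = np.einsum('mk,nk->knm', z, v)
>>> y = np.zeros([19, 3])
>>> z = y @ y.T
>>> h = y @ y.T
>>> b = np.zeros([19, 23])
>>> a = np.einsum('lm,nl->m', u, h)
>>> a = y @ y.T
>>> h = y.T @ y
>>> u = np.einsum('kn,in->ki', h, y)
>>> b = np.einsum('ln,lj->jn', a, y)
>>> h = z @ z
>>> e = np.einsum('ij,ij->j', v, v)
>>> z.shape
(19, 19)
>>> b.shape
(3, 19)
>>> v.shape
(29, 5)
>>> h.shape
(19, 19)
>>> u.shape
(3, 19)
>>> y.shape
(19, 3)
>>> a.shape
(19, 19)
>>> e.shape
(5,)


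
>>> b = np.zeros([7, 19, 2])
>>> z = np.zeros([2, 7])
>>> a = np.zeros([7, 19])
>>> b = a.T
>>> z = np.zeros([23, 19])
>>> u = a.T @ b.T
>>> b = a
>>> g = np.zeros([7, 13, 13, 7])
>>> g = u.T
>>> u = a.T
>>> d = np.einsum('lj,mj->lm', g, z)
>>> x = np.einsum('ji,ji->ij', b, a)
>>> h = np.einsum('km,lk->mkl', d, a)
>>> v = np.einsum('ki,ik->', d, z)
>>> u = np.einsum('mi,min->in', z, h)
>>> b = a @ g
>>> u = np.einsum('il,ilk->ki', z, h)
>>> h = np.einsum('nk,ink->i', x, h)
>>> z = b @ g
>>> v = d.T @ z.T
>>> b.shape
(7, 19)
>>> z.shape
(7, 19)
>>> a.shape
(7, 19)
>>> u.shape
(7, 23)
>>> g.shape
(19, 19)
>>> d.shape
(19, 23)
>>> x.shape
(19, 7)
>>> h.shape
(23,)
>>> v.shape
(23, 7)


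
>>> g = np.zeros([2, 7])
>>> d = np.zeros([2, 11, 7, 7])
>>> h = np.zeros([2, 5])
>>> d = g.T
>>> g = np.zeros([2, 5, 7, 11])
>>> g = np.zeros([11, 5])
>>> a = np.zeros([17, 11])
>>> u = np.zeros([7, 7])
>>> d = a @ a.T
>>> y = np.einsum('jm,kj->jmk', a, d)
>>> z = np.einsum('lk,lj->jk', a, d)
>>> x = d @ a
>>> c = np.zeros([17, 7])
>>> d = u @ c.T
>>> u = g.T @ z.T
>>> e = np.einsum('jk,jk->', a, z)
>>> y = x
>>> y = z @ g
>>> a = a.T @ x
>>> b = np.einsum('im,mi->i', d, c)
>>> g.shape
(11, 5)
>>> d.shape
(7, 17)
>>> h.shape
(2, 5)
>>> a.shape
(11, 11)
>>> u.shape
(5, 17)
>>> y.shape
(17, 5)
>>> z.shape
(17, 11)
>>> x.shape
(17, 11)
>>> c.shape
(17, 7)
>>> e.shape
()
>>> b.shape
(7,)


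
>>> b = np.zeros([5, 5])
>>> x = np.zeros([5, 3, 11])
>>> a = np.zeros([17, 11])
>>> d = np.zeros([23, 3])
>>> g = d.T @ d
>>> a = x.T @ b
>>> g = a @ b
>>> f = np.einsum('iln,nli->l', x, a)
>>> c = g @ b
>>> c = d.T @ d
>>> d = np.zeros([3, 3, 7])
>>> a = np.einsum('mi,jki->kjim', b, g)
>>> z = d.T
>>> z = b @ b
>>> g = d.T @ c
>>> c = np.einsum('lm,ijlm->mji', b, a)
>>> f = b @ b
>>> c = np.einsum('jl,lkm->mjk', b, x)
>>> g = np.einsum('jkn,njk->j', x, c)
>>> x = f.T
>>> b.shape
(5, 5)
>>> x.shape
(5, 5)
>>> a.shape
(3, 11, 5, 5)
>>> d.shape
(3, 3, 7)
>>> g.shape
(5,)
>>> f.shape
(5, 5)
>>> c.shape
(11, 5, 3)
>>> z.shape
(5, 5)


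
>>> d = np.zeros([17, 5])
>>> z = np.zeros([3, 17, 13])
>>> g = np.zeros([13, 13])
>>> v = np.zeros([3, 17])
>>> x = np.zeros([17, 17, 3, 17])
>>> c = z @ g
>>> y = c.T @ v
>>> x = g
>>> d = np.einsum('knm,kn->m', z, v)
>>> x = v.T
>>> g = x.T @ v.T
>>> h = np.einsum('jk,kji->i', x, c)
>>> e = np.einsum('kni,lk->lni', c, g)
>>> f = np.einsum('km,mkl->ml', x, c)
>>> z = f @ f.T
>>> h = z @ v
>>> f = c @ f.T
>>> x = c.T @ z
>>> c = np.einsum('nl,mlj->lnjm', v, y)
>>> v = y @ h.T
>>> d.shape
(13,)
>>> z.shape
(3, 3)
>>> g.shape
(3, 3)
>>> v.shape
(13, 17, 3)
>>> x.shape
(13, 17, 3)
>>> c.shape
(17, 3, 17, 13)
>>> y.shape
(13, 17, 17)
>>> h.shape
(3, 17)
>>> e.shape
(3, 17, 13)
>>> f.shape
(3, 17, 3)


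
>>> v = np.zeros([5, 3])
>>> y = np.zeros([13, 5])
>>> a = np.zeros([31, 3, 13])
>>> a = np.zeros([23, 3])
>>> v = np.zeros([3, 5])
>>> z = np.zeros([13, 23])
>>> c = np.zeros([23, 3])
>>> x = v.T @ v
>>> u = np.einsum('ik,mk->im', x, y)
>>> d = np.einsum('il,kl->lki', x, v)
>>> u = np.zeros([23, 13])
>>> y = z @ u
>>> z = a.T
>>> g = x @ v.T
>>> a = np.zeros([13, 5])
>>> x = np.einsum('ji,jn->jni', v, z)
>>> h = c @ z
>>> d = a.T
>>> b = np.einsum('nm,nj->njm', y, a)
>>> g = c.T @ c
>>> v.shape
(3, 5)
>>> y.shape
(13, 13)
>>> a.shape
(13, 5)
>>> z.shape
(3, 23)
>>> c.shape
(23, 3)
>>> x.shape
(3, 23, 5)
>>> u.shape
(23, 13)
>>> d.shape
(5, 13)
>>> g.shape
(3, 3)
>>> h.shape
(23, 23)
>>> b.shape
(13, 5, 13)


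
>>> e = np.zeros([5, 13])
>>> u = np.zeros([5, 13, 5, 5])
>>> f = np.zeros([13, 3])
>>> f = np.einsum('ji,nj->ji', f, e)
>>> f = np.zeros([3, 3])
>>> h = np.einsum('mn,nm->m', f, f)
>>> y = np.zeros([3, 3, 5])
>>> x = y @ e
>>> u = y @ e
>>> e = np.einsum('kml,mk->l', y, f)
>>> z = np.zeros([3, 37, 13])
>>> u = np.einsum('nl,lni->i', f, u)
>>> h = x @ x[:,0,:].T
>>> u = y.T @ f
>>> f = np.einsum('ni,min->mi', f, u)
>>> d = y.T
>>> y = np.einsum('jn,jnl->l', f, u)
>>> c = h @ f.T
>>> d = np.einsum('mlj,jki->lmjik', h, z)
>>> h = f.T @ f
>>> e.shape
(5,)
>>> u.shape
(5, 3, 3)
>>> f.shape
(5, 3)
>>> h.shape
(3, 3)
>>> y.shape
(3,)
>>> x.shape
(3, 3, 13)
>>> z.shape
(3, 37, 13)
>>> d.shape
(3, 3, 3, 13, 37)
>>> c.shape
(3, 3, 5)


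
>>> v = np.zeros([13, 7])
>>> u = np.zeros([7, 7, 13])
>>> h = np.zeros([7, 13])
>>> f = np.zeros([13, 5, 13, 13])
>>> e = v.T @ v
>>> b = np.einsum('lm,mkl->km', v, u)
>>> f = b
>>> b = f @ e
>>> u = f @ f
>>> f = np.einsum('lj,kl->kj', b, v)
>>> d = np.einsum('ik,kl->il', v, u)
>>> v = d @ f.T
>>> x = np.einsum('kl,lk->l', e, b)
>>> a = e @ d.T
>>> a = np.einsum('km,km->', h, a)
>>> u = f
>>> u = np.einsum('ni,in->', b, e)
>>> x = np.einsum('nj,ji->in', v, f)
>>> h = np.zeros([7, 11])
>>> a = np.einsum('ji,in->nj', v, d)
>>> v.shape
(13, 13)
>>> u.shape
()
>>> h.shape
(7, 11)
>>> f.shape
(13, 7)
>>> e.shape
(7, 7)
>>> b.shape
(7, 7)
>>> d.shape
(13, 7)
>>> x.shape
(7, 13)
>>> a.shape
(7, 13)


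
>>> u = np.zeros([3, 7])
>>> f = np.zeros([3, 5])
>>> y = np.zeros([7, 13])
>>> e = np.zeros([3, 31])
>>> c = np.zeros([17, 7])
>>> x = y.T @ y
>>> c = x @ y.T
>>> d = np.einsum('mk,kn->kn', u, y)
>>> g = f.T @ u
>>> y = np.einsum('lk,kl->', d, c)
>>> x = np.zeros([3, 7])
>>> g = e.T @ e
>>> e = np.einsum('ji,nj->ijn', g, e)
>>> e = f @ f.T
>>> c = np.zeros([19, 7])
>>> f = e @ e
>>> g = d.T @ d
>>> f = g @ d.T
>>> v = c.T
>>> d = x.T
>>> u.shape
(3, 7)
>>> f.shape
(13, 7)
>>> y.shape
()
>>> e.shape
(3, 3)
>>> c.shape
(19, 7)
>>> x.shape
(3, 7)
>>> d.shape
(7, 3)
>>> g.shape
(13, 13)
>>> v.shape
(7, 19)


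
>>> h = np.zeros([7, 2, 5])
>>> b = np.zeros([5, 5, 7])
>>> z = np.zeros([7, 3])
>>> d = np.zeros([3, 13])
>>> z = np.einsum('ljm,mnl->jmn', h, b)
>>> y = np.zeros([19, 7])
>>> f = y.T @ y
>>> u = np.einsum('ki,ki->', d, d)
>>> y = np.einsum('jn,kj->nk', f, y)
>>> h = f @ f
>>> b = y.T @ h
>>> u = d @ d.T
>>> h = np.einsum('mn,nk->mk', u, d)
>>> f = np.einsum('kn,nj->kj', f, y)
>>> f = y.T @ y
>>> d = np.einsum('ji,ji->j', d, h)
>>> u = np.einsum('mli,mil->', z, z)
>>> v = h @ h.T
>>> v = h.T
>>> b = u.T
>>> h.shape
(3, 13)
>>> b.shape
()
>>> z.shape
(2, 5, 5)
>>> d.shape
(3,)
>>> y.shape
(7, 19)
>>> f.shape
(19, 19)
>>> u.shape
()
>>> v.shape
(13, 3)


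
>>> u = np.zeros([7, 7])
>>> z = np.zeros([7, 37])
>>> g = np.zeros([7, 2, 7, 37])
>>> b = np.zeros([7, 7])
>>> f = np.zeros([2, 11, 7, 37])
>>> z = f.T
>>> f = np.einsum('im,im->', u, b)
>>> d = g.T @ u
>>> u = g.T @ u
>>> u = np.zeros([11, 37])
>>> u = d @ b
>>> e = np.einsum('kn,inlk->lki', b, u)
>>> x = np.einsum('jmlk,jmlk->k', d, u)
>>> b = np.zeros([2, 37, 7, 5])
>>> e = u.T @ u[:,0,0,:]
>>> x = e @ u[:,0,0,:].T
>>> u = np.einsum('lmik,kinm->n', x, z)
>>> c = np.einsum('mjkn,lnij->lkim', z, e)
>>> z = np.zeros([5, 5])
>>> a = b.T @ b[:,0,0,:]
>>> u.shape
(11,)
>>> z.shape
(5, 5)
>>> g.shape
(7, 2, 7, 37)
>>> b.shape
(2, 37, 7, 5)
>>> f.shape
()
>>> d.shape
(37, 7, 2, 7)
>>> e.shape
(7, 2, 7, 7)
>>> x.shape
(7, 2, 7, 37)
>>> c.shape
(7, 11, 7, 37)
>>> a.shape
(5, 7, 37, 5)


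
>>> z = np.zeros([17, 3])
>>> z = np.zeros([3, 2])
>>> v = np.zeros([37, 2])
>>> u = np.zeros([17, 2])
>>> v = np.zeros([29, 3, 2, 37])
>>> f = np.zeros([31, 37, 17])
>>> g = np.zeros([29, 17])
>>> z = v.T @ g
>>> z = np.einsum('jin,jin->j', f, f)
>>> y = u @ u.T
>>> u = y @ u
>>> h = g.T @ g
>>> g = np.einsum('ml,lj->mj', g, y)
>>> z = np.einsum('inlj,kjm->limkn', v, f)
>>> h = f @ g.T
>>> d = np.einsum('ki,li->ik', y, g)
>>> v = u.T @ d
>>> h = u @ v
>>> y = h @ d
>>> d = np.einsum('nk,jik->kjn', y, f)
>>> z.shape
(2, 29, 17, 31, 3)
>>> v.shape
(2, 17)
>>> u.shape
(17, 2)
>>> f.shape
(31, 37, 17)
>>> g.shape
(29, 17)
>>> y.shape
(17, 17)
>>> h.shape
(17, 17)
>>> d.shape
(17, 31, 17)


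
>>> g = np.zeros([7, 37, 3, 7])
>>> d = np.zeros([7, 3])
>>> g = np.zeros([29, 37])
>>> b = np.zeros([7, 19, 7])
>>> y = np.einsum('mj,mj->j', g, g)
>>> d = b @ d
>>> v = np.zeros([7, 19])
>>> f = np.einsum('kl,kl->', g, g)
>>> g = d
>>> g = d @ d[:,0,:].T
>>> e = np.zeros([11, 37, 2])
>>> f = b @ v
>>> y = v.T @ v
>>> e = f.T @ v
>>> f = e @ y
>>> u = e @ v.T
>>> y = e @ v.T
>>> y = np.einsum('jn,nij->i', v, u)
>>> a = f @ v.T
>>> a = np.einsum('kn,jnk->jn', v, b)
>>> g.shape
(7, 19, 7)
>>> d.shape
(7, 19, 3)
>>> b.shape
(7, 19, 7)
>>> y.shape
(19,)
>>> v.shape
(7, 19)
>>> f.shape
(19, 19, 19)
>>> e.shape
(19, 19, 19)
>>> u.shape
(19, 19, 7)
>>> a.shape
(7, 19)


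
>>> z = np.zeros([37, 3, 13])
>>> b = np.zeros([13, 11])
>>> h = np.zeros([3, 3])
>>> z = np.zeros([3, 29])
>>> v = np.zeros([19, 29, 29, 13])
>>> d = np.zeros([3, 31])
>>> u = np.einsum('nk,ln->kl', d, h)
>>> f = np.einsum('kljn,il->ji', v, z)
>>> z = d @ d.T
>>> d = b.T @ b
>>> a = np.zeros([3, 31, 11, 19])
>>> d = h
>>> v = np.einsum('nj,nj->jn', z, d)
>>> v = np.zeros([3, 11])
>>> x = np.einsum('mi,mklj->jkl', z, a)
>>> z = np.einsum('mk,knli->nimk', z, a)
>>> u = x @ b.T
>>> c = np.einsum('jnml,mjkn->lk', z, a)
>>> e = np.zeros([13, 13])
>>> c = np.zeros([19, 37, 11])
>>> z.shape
(31, 19, 3, 3)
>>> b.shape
(13, 11)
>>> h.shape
(3, 3)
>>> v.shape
(3, 11)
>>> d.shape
(3, 3)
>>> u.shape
(19, 31, 13)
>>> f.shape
(29, 3)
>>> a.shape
(3, 31, 11, 19)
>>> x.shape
(19, 31, 11)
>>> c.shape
(19, 37, 11)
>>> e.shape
(13, 13)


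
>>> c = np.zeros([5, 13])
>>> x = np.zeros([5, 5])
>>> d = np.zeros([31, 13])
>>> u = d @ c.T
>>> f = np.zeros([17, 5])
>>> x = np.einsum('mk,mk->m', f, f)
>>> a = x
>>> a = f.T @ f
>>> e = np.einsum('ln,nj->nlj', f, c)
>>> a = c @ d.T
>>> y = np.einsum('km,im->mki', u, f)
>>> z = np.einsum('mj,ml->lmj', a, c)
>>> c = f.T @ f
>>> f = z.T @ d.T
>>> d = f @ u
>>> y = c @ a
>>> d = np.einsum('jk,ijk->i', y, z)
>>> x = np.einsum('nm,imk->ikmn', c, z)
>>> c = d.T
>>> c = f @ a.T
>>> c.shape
(31, 5, 5)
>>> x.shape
(13, 31, 5, 5)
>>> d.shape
(13,)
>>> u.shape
(31, 5)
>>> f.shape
(31, 5, 31)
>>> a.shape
(5, 31)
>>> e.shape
(5, 17, 13)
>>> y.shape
(5, 31)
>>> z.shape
(13, 5, 31)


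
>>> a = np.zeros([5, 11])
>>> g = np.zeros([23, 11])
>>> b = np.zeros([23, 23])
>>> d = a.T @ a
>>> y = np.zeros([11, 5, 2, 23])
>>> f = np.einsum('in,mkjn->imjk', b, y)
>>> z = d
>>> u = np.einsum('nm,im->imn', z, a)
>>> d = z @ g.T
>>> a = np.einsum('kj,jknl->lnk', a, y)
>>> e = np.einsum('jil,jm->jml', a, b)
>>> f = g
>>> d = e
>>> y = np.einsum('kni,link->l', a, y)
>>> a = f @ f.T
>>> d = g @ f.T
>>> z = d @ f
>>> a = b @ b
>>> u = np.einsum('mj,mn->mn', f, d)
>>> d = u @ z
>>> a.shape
(23, 23)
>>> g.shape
(23, 11)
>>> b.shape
(23, 23)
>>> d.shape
(23, 11)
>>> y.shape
(11,)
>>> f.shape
(23, 11)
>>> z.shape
(23, 11)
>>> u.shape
(23, 23)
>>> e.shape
(23, 23, 5)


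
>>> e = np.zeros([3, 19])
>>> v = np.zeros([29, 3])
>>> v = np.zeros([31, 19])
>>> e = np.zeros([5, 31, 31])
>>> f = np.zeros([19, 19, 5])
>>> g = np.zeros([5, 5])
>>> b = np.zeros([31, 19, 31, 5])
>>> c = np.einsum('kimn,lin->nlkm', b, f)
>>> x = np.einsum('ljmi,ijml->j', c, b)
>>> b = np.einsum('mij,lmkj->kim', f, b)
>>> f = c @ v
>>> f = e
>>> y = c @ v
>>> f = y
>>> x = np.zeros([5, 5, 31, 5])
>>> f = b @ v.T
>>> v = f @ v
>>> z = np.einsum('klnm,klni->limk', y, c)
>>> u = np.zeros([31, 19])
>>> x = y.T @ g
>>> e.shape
(5, 31, 31)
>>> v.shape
(31, 19, 19)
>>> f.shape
(31, 19, 31)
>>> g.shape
(5, 5)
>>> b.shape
(31, 19, 19)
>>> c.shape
(5, 19, 31, 31)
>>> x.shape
(19, 31, 19, 5)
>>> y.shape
(5, 19, 31, 19)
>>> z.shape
(19, 31, 19, 5)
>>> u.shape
(31, 19)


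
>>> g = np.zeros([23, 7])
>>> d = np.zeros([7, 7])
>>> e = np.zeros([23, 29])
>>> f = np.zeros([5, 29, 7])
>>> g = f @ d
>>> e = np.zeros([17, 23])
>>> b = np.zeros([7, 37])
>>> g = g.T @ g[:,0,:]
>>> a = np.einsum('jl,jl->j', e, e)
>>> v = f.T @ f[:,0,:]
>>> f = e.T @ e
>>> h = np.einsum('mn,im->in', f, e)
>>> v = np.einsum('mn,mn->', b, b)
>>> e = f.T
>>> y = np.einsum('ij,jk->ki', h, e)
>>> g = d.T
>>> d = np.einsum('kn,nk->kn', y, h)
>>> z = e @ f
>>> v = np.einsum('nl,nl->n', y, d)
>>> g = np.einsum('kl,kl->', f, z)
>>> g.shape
()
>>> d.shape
(23, 17)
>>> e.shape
(23, 23)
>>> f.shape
(23, 23)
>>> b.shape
(7, 37)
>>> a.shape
(17,)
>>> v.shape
(23,)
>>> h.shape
(17, 23)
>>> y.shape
(23, 17)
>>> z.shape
(23, 23)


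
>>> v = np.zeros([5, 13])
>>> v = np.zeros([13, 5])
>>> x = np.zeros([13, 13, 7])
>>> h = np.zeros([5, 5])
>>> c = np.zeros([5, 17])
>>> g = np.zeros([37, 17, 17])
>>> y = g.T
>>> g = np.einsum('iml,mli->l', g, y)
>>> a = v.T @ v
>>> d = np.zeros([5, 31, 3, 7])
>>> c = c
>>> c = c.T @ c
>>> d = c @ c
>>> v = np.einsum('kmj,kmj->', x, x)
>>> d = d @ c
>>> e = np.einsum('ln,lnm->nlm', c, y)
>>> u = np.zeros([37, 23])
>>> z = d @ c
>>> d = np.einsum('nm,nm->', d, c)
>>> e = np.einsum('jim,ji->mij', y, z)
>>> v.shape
()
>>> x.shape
(13, 13, 7)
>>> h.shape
(5, 5)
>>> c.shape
(17, 17)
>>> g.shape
(17,)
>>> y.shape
(17, 17, 37)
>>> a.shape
(5, 5)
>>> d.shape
()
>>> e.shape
(37, 17, 17)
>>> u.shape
(37, 23)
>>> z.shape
(17, 17)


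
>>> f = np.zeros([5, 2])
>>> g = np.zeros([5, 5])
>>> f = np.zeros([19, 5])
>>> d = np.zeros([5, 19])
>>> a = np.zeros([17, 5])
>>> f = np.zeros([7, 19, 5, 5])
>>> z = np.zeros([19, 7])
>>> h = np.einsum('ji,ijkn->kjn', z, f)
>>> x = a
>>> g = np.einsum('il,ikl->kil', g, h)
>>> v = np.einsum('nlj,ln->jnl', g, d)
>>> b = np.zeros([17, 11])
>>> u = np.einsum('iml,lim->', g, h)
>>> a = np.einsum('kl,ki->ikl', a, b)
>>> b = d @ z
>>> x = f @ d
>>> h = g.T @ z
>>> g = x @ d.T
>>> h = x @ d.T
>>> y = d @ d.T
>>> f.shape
(7, 19, 5, 5)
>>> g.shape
(7, 19, 5, 5)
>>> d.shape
(5, 19)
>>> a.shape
(11, 17, 5)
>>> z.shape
(19, 7)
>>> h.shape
(7, 19, 5, 5)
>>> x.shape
(7, 19, 5, 19)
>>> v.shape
(5, 19, 5)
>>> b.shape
(5, 7)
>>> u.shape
()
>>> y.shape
(5, 5)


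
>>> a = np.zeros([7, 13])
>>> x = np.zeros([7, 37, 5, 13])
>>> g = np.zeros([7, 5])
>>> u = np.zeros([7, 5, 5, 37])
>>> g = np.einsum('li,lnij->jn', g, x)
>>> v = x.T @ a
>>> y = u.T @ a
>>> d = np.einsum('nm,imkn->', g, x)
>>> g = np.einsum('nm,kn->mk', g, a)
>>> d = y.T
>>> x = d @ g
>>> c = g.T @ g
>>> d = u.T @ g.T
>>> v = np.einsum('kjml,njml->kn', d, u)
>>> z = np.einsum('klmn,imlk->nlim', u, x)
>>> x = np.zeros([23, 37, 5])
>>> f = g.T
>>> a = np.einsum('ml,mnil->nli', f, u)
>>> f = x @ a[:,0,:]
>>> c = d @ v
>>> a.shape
(5, 37, 5)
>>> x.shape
(23, 37, 5)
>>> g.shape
(37, 7)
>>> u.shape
(7, 5, 5, 37)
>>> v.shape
(37, 7)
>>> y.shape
(37, 5, 5, 13)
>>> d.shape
(37, 5, 5, 37)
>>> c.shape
(37, 5, 5, 7)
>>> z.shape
(37, 5, 13, 5)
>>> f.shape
(23, 37, 5)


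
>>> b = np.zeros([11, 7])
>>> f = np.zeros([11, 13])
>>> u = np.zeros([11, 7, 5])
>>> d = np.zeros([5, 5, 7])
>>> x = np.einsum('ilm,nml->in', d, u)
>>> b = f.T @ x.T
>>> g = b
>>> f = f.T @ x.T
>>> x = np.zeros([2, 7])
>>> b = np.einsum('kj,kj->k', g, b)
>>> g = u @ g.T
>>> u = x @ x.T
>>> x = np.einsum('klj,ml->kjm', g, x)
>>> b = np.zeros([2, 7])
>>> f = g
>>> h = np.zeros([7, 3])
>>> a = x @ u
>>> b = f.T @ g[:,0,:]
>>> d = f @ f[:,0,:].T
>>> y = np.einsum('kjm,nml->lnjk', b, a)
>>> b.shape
(13, 7, 13)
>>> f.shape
(11, 7, 13)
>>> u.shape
(2, 2)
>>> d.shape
(11, 7, 11)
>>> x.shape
(11, 13, 2)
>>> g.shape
(11, 7, 13)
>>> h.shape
(7, 3)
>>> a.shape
(11, 13, 2)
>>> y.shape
(2, 11, 7, 13)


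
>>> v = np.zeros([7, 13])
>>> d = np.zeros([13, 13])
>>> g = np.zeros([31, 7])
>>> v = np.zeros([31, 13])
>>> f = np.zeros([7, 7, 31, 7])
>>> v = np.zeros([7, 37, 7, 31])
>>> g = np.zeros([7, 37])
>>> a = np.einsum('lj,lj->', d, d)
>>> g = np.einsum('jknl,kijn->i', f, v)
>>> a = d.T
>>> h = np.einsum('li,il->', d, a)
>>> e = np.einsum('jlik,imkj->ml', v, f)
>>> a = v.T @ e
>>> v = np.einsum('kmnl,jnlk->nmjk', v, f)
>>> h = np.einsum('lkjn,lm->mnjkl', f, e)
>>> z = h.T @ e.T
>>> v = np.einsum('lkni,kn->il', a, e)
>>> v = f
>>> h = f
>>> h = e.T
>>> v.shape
(7, 7, 31, 7)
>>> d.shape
(13, 13)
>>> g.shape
(37,)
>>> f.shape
(7, 7, 31, 7)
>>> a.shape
(31, 7, 37, 37)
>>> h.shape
(37, 7)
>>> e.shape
(7, 37)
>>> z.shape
(7, 7, 31, 7, 7)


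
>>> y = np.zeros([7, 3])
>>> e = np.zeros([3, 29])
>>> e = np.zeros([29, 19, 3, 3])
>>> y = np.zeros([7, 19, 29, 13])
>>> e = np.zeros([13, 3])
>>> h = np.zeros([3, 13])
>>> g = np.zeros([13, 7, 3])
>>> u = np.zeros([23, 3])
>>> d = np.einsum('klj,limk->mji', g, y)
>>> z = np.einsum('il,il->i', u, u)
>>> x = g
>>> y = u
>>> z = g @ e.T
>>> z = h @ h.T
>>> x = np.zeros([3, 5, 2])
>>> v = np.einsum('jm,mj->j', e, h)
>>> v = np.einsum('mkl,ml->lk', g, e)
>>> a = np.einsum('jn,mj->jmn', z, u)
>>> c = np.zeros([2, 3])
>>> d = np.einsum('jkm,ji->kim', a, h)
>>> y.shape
(23, 3)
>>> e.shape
(13, 3)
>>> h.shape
(3, 13)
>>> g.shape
(13, 7, 3)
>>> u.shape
(23, 3)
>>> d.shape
(23, 13, 3)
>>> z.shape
(3, 3)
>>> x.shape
(3, 5, 2)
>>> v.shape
(3, 7)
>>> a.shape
(3, 23, 3)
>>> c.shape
(2, 3)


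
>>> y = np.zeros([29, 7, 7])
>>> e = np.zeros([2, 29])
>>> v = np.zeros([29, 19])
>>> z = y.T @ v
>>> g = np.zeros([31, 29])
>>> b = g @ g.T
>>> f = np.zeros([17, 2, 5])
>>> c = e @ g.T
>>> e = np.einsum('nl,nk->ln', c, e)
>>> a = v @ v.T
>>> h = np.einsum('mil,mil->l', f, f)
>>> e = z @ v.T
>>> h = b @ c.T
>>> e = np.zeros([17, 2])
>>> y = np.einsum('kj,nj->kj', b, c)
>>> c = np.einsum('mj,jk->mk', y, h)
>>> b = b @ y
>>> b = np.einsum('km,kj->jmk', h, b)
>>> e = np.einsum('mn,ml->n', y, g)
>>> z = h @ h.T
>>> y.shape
(31, 31)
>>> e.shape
(31,)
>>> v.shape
(29, 19)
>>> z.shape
(31, 31)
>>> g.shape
(31, 29)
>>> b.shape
(31, 2, 31)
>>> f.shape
(17, 2, 5)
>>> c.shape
(31, 2)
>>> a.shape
(29, 29)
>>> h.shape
(31, 2)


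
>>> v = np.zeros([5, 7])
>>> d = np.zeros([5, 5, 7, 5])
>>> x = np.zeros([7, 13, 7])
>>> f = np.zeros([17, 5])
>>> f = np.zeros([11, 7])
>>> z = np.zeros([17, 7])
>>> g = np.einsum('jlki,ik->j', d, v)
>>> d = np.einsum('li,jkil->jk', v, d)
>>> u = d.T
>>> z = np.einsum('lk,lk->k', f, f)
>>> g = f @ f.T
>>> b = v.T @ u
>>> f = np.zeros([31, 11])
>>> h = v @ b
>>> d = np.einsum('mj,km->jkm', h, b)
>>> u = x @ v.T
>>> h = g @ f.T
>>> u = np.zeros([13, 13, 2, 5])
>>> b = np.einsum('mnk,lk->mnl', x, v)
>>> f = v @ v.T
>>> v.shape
(5, 7)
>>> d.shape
(5, 7, 5)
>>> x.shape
(7, 13, 7)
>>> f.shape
(5, 5)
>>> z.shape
(7,)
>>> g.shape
(11, 11)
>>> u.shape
(13, 13, 2, 5)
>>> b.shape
(7, 13, 5)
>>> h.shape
(11, 31)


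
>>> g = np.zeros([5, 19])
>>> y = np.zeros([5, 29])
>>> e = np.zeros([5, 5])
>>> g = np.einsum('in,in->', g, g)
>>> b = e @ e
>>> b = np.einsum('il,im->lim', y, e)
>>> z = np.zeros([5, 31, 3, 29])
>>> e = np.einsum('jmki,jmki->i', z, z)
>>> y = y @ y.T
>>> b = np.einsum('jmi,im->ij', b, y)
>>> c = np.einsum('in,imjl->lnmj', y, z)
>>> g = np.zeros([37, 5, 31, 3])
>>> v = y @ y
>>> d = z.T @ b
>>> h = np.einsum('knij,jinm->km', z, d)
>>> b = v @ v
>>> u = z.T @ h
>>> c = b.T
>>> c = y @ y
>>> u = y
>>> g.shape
(37, 5, 31, 3)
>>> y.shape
(5, 5)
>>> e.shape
(29,)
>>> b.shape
(5, 5)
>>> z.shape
(5, 31, 3, 29)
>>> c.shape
(5, 5)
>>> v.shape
(5, 5)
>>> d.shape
(29, 3, 31, 29)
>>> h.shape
(5, 29)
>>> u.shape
(5, 5)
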